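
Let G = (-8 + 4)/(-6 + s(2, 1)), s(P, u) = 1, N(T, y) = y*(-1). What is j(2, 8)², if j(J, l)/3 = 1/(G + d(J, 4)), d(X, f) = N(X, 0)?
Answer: 225/16 ≈ 14.063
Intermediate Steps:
N(T, y) = -y
d(X, f) = 0 (d(X, f) = -1*0 = 0)
G = ⅘ (G = (-8 + 4)/(-6 + 1) = -4/(-5) = -4*(-⅕) = ⅘ ≈ 0.80000)
j(J, l) = 15/4 (j(J, l) = 3/(⅘ + 0) = 3/(⅘) = 3*(5/4) = 15/4)
j(2, 8)² = (15/4)² = 225/16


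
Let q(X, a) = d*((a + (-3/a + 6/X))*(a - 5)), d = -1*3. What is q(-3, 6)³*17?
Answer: -157437/8 ≈ -19680.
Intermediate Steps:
d = -3
q(X, a) = -3*(-5 + a)*(a - 3/a + 6/X) (q(X, a) = -3*(a + (-3/a + 6/X))*(a - 5) = -3*(a - 3/a + 6/X)*(-5 + a) = -3*(-5 + a)*(a - 3/a + 6/X))
q(-3, 6)³*17 = (9 - 45/6 - 3*6² + 15*6 + 90/(-3) - 18*6/(-3))³*17 = (9 - 45*⅙ - 3*36 + 90 + 90*(-⅓) - 18*6*(-⅓))³*17 = (9 - 15/2 - 108 + 90 - 30 + 36)³*17 = (-21/2)³*17 = -9261/8*17 = -157437/8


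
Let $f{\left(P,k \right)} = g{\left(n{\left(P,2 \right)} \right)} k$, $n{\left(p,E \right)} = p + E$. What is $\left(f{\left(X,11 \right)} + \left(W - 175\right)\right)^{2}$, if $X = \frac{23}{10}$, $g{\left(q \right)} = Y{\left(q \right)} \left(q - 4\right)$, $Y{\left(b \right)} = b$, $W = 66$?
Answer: $\frac{89889361}{10000} \approx 8988.9$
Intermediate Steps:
$n{\left(p,E \right)} = E + p$
$g{\left(q \right)} = q \left(-4 + q\right)$ ($g{\left(q \right)} = q \left(q - 4\right) = q \left(-4 + q\right)$)
$X = \frac{23}{10}$ ($X = 23 \cdot \frac{1}{10} = \frac{23}{10} \approx 2.3$)
$f{\left(P,k \right)} = k \left(-2 + P\right) \left(2 + P\right)$ ($f{\left(P,k \right)} = \left(2 + P\right) \left(-4 + \left(2 + P\right)\right) k = \left(2 + P\right) \left(-2 + P\right) k = \left(-2 + P\right) \left(2 + P\right) k = k \left(-2 + P\right) \left(2 + P\right)$)
$\left(f{\left(X,11 \right)} + \left(W - 175\right)\right)^{2} = \left(11 \left(-4 + \left(\frac{23}{10}\right)^{2}\right) + \left(66 - 175\right)\right)^{2} = \left(11 \left(-4 + \frac{529}{100}\right) + \left(66 - 175\right)\right)^{2} = \left(11 \cdot \frac{129}{100} - 109\right)^{2} = \left(\frac{1419}{100} - 109\right)^{2} = \left(- \frac{9481}{100}\right)^{2} = \frac{89889361}{10000}$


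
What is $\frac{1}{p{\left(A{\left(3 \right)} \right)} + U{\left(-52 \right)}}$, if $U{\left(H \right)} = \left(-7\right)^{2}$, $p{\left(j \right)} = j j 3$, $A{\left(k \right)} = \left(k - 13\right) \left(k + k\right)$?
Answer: $\frac{1}{10849} \approx 9.2174 \cdot 10^{-5}$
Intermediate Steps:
$A{\left(k \right)} = 2 k \left(-13 + k\right)$ ($A{\left(k \right)} = \left(-13 + k\right) 2 k = 2 k \left(-13 + k\right)$)
$p{\left(j \right)} = 3 j^{2}$ ($p{\left(j \right)} = j^{2} \cdot 3 = 3 j^{2}$)
$U{\left(H \right)} = 49$
$\frac{1}{p{\left(A{\left(3 \right)} \right)} + U{\left(-52 \right)}} = \frac{1}{3 \left(2 \cdot 3 \left(-13 + 3\right)\right)^{2} + 49} = \frac{1}{3 \left(2 \cdot 3 \left(-10\right)\right)^{2} + 49} = \frac{1}{3 \left(-60\right)^{2} + 49} = \frac{1}{3 \cdot 3600 + 49} = \frac{1}{10800 + 49} = \frac{1}{10849}$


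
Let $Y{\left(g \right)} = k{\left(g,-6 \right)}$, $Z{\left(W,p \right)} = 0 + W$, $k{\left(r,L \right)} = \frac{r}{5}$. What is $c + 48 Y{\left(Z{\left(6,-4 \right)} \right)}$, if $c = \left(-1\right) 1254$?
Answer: $- \frac{5982}{5} \approx -1196.4$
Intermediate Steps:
$k{\left(r,L \right)} = \frac{r}{5}$ ($k{\left(r,L \right)} = r \frac{1}{5} = \frac{r}{5}$)
$Z{\left(W,p \right)} = W$
$Y{\left(g \right)} = \frac{g}{5}$
$c = -1254$
$c + 48 Y{\left(Z{\left(6,-4 \right)} \right)} = -1254 + 48 \cdot \frac{1}{5} \cdot 6 = -1254 + 48 \cdot \frac{6}{5} = -1254 + \frac{288}{5} = - \frac{5982}{5}$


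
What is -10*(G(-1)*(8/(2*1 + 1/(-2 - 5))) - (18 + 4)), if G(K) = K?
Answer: 3420/13 ≈ 263.08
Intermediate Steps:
-10*(G(-1)*(8/(2*1 + 1/(-2 - 5))) - (18 + 4)) = -10*(-8/(2*1 + 1/(-2 - 5)) - (18 + 4)) = -10*(-8/(2 + 1/(-7)) - 1*22) = -10*(-8/(2 - ⅐) - 22) = -10*(-8/13/7 - 22) = -10*(-8*7/13 - 22) = -10*(-1*56/13 - 22) = -10*(-56/13 - 22) = -10*(-342/13) = 3420/13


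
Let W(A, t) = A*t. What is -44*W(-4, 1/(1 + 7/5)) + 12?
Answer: 256/3 ≈ 85.333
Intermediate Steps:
-44*W(-4, 1/(1 + 7/5)) + 12 = -(-176)/(1 + 7/5) + 12 = -(-176)/12/5 + 12 = -(-176)*5/12 + 12 = -44*(-5/3) + 12 = 220/3 + 12 = 256/3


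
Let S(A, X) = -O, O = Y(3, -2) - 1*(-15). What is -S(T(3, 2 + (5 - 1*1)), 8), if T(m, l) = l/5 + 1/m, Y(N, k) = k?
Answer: 13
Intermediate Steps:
T(m, l) = 1/m + l/5 (T(m, l) = l*(⅕) + 1/m = l/5 + 1/m = 1/m + l/5)
O = 13 (O = -2 - 1*(-15) = -2 + 15 = 13)
S(A, X) = -13 (S(A, X) = -1*13 = -13)
-S(T(3, 2 + (5 - 1*1)), 8) = -1*(-13) = 13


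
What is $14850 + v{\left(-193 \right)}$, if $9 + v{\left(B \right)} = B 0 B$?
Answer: $14841$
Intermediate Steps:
$v{\left(B \right)} = -9$ ($v{\left(B \right)} = -9 + B 0 B = -9 + 0 B = -9 + 0 = -9$)
$14850 + v{\left(-193 \right)} = 14850 - 9 = 14841$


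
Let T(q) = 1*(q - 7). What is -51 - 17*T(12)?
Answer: -136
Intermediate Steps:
T(q) = -7 + q (T(q) = 1*(-7 + q) = -7 + q)
-51 - 17*T(12) = -51 - 17*(-7 + 12) = -51 - 17*5 = -51 - 85 = -136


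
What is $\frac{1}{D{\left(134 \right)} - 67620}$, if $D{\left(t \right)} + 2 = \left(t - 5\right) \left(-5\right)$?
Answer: $- \frac{1}{68267} \approx -1.4648 \cdot 10^{-5}$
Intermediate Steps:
$D{\left(t \right)} = 23 - 5 t$ ($D{\left(t \right)} = -2 + \left(t - 5\right) \left(-5\right) = -2 + \left(-5 + t\right) \left(-5\right) = -2 - \left(-25 + 5 t\right) = 23 - 5 t$)
$\frac{1}{D{\left(134 \right)} - 67620} = \frac{1}{\left(23 - 670\right) - 67620} = \frac{1}{-647 - 67620} = \frac{1}{-68267} = - \frac{1}{68267}$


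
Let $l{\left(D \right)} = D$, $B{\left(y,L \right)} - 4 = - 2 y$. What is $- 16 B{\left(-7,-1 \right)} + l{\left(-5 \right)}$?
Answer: $-293$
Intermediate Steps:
$B{\left(y,L \right)} = 4 - 2 y$
$- 16 B{\left(-7,-1 \right)} + l{\left(-5 \right)} = - 16 \left(4 - -14\right) - 5 = - 16 \left(4 + 14\right) - 5 = \left(-16\right) 18 - 5 = -288 - 5 = -293$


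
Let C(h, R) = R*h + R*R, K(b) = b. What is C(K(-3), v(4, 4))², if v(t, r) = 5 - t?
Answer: 4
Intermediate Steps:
C(h, R) = R² + R*h (C(h, R) = R*h + R² = R² + R*h)
C(K(-3), v(4, 4))² = ((5 - 1*4)*((5 - 1*4) - 3))² = ((5 - 4)*((5 - 4) - 3))² = (1*(1 - 3))² = (1*(-2))² = (-2)² = 4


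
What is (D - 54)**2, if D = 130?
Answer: 5776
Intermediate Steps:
(D - 54)**2 = (130 - 54)**2 = 76**2 = 5776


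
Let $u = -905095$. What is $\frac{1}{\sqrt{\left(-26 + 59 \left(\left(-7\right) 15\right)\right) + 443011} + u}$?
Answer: $- \frac{181019}{163839304447} - \frac{\sqrt{436790}}{819196522235} \approx -1.1057 \cdot 10^{-6}$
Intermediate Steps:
$\frac{1}{\sqrt{\left(-26 + 59 \left(\left(-7\right) 15\right)\right) + 443011} + u} = \frac{1}{\sqrt{\left(-26 + 59 \left(\left(-7\right) 15\right)\right) + 443011} - 905095} = \frac{1}{\sqrt{\left(-26 + 59 \left(-105\right)\right) + 443011} - 905095} = \frac{1}{\sqrt{\left(-26 - 6195\right) + 443011} - 905095} = \frac{1}{\sqrt{-6221 + 443011} - 905095} = \frac{1}{\sqrt{436790} - 905095} = \frac{1}{-905095 + \sqrt{436790}}$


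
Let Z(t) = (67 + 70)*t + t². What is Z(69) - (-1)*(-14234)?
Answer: -20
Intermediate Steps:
Z(t) = t² + 137*t (Z(t) = 137*t + t² = t² + 137*t)
Z(69) - (-1)*(-14234) = 69*(137 + 69) - (-1)*(-14234) = 69*206 - 1*14234 = 14214 - 14234 = -20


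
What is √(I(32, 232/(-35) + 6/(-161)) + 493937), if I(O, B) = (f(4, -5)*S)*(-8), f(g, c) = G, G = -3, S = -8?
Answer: √493745 ≈ 702.67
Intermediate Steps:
f(g, c) = -3
I(O, B) = -192 (I(O, B) = -3*(-8)*(-8) = 24*(-8) = -192)
√(I(32, 232/(-35) + 6/(-161)) + 493937) = √(-192 + 493937) = √493745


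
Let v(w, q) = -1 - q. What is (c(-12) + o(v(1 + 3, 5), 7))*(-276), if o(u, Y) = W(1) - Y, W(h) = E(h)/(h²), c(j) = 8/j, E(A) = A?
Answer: 1840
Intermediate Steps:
W(h) = 1/h (W(h) = h/(h²) = h/h² = 1/h)
o(u, Y) = 1 - Y (o(u, Y) = 1/1 - Y = 1 - Y)
(c(-12) + o(v(1 + 3, 5), 7))*(-276) = (8/(-12) + (1 - 1*7))*(-276) = (8*(-1/12) + (1 - 7))*(-276) = (-⅔ - 6)*(-276) = -20/3*(-276) = 1840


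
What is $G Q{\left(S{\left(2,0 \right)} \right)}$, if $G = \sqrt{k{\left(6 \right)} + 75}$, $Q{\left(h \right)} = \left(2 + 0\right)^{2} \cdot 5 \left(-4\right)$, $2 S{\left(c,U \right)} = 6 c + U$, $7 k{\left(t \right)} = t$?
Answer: $- \frac{240 \sqrt{413}}{7} \approx -696.77$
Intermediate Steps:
$k{\left(t \right)} = \frac{t}{7}$
$S{\left(c,U \right)} = \frac{U}{2} + 3 c$ ($S{\left(c,U \right)} = \frac{6 c + U}{2} = \frac{U + 6 c}{2} = \frac{U}{2} + 3 c$)
$Q{\left(h \right)} = -80$ ($Q{\left(h \right)} = 2^{2} \cdot 5 \left(-4\right) = 4 \cdot 5 \left(-4\right) = 20 \left(-4\right) = -80$)
$G = \frac{3 \sqrt{413}}{7}$ ($G = \sqrt{\frac{1}{7} \cdot 6 + 75} = \sqrt{\frac{6}{7} + 75} = \sqrt{\frac{531}{7}} = \frac{3 \sqrt{413}}{7} \approx 8.7096$)
$G Q{\left(S{\left(2,0 \right)} \right)} = \frac{3 \sqrt{413}}{7} \left(-80\right) = - \frac{240 \sqrt{413}}{7}$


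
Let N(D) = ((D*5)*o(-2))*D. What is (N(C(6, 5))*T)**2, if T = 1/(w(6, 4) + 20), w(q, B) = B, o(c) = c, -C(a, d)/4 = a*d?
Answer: 36000000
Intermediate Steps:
C(a, d) = -4*a*d
T = 1/24 (T = 1/(4 + 20) = 1/24 ≈ 0.041667)
N(D) = -10*D**2 (N(D) = ((D*5)*(-2))*D = ((5*D)*(-2))*D = (-10*D)*D = -10*D**2)
(N(C(6, 5))*T)**2 = (-10*(-4*6*5)**2*(1/24))**2 = (-10*(-120)**2*(1/24))**2 = (-10*14400*(1/24))**2 = (-144000*1/24)**2 = (-6000)**2 = 36000000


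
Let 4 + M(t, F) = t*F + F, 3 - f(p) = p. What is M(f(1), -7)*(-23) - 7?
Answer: 568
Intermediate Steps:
f(p) = 3 - p
M(t, F) = -4 + F + F*t (M(t, F) = -4 + (t*F + F) = -4 + (F*t + F) = -4 + (F + F*t) = -4 + F + F*t)
M(f(1), -7)*(-23) - 7 = (-4 - 7 - 7*(3 - 1*1))*(-23) - 7 = (-4 - 7 - 7*(3 - 1))*(-23) - 7 = (-4 - 7 - 7*2)*(-23) - 7 = (-4 - 7 - 14)*(-23) - 7 = -25*(-23) - 7 = 575 - 7 = 568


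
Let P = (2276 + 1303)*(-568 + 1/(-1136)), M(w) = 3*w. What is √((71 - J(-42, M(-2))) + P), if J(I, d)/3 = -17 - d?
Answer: I*√163955189917/284 ≈ 1425.8*I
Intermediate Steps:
J(I, d) = -51 - 3*d (J(I, d) = 3*(-17 - d) = -51 - 3*d)
P = -2309346171/1136 (P = 3579*(-568 - 1/1136) = 3579*(-645249/1136) = -2309346171/1136 ≈ -2.0329e+6)
√((71 - J(-42, M(-2))) + P) = √((71 - (-51 - 9*(-2))) - 2309346171/1136) = √((71 - (-51 - 3*(-6))) - 2309346171/1136) = √((71 - (-51 + 18)) - 2309346171/1136) = √((71 - 1*(-33)) - 2309346171/1136) = √((71 + 33) - 2309346171/1136) = √(104 - 2309346171/1136) = √(-2309228027/1136) = I*√163955189917/284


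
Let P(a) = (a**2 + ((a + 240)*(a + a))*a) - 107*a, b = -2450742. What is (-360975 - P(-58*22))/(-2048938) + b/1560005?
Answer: -5264508058526941/3196353524690 ≈ -1647.0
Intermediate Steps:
P(a) = a**2 - 107*a + 2*a**2*(240 + a) (P(a) = (a**2 + ((240 + a)*(2*a))*a) - 107*a = (a**2 + (2*a*(240 + a))*a) - 107*a = (a**2 + 2*a**2*(240 + a)) - 107*a = a**2 - 107*a + 2*a**2*(240 + a))
(-360975 - P(-58*22))/(-2048938) + b/1560005 = (-360975 - (-58*22)*(-107 + 2*(-58*22)**2 + 481*(-58*22)))/(-2048938) - 2450742/1560005 = (-360975 - (-1276)*(-107 + 2*(-1276)**2 + 481*(-1276)))*(-1/2048938) - 2450742*1/1560005 = (-360975 - (-1276)*(-107 + 2*1628176 - 613756))*(-1/2048938) - 2450742/1560005 = (-360975 - (-1276)*(-107 + 3256352 - 613756))*(-1/2048938) - 2450742/1560005 = (-360975 - (-1276)*2642489)*(-1/2048938) - 2450742/1560005 = (-360975 - 1*(-3371815964))*(-1/2048938) - 2450742/1560005 = (-360975 + 3371815964)*(-1/2048938) - 2450742/1560005 = 3371454989*(-1/2048938) - 2450742/1560005 = -3371454989/2048938 - 2450742/1560005 = -5264508058526941/3196353524690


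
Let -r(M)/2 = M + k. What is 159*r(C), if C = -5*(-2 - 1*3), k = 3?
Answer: -8904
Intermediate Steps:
C = 25 (C = -5*(-2 - 3) = -5*(-5) = 25)
r(M) = -6 - 2*M (r(M) = -2*(M + 3) = -2*(3 + M) = -6 - 2*M)
159*r(C) = 159*(-6 - 2*25) = 159*(-6 - 50) = 159*(-56) = -8904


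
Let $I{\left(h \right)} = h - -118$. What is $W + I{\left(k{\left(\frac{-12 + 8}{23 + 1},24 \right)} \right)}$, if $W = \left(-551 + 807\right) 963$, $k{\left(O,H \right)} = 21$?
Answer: $246667$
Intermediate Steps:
$I{\left(h \right)} = 118 + h$ ($I{\left(h \right)} = h + 118 = 118 + h$)
$W = 246528$ ($W = 256 \cdot 963 = 246528$)
$W + I{\left(k{\left(\frac{-12 + 8}{23 + 1},24 \right)} \right)} = 246528 + \left(118 + 21\right) = 246528 + 139 = 246667$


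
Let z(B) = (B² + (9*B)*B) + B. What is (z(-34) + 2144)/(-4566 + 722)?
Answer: -6835/1922 ≈ -3.5562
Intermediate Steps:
z(B) = B + 10*B² (z(B) = (B² + 9*B²) + B = 10*B² + B = B + 10*B²)
(z(-34) + 2144)/(-4566 + 722) = (-34*(1 + 10*(-34)) + 2144)/(-4566 + 722) = (-34*(1 - 340) + 2144)/(-3844) = (-34*(-339) + 2144)*(-1/3844) = (11526 + 2144)*(-1/3844) = 13670*(-1/3844) = -6835/1922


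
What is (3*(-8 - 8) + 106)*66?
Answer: 3828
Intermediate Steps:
(3*(-8 - 8) + 106)*66 = (3*(-16) + 106)*66 = (-48 + 106)*66 = 58*66 = 3828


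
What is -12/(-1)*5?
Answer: 60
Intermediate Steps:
-12/(-1)*5 = -12*(-1)*5 = -2*(-6)*5 = 12*5 = 60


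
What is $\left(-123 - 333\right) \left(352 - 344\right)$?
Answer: $-3648$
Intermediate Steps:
$\left(-123 - 333\right) \left(352 - 344\right) = \left(-456\right) 8 = -3648$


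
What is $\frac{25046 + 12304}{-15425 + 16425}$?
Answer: $\frac{747}{20} \approx 37.35$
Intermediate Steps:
$\frac{25046 + 12304}{-15425 + 16425} = \frac{37350}{1000} = 37350 \cdot \frac{1}{1000} = \frac{747}{20}$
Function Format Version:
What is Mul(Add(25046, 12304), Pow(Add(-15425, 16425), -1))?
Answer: Rational(747, 20) ≈ 37.350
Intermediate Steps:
Mul(Add(25046, 12304), Pow(Add(-15425, 16425), -1)) = Mul(37350, Pow(1000, -1)) = Mul(37350, Rational(1, 1000)) = Rational(747, 20)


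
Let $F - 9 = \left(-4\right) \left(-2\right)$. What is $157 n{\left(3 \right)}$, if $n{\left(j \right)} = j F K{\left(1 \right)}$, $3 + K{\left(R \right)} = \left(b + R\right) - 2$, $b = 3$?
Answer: $-8007$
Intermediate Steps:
$F = 17$ ($F = 9 - -8 = 9 + 8 = 17$)
$K{\left(R \right)} = -2 + R$ ($K{\left(R \right)} = -3 + \left(\left(3 + R\right) - 2\right) = -3 + \left(1 + R\right) = -2 + R$)
$n{\left(j \right)} = - 17 j$ ($n{\left(j \right)} = j 17 \left(-2 + 1\right) = 17 j \left(-1\right) = - 17 j$)
$157 n{\left(3 \right)} = 157 \left(\left(-17\right) 3\right) = 157 \left(-51\right) = -8007$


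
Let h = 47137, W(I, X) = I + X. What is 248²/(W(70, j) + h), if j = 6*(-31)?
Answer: 61504/47021 ≈ 1.3080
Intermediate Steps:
j = -186
248²/(W(70, j) + h) = 248²/((70 - 186) + 47137) = 61504/(-116 + 47137) = 61504/47021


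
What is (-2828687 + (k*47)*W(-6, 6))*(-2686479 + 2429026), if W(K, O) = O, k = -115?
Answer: 736603155001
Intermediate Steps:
(-2828687 + (k*47)*W(-6, 6))*(-2686479 + 2429026) = (-2828687 - 115*47*6)*(-2686479 + 2429026) = (-2828687 - 5405*6)*(-257453) = (-2828687 - 32430)*(-257453) = -2861117*(-257453) = 736603155001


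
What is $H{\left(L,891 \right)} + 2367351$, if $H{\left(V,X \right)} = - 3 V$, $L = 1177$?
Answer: $2363820$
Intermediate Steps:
$H{\left(L,891 \right)} + 2367351 = \left(-3\right) 1177 + 2367351 = -3531 + 2367351 = 2363820$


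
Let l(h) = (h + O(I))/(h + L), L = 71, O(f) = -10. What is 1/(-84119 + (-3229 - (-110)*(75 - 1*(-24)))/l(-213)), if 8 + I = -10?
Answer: -223/17670675 ≈ -1.2620e-5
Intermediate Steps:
I = -18 (I = -8 - 10 = -18)
l(h) = (-10 + h)/(71 + h) (l(h) = (h - 10)/(h + 71) = (-10 + h)/(71 + h))
1/(-84119 + (-3229 - (-110)*(75 - 1*(-24)))/l(-213)) = 1/(-84119 + (-3229 - (-110)*(75 - 1*(-24)))/(((-10 - 213)/(71 - 213)))) = 1/(-84119 + (-3229 - (-110)*(75 + 24))/((-223/(-142)))) = 1/(-84119 + (-3229 - (-110)*99)/((-1/142*(-223)))) = 1/(-84119 + (-3229 - 1*(-10890))/(223/142)) = 1/(-84119 + (-3229 + 10890)*(142/223)) = 1/(-84119 + 7661*(142/223)) = 1/(-84119 + 1087862/223) = 1/(-17670675/223) = -223/17670675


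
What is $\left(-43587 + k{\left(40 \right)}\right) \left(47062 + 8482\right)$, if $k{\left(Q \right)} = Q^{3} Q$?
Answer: $139771643672$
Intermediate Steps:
$k{\left(Q \right)} = Q^{4}$
$\left(-43587 + k{\left(40 \right)}\right) \left(47062 + 8482\right) = \left(-43587 + 40^{4}\right) \left(47062 + 8482\right) = \left(-43587 + 2560000\right) 55544 = 2516413 \cdot 55544 = 139771643672$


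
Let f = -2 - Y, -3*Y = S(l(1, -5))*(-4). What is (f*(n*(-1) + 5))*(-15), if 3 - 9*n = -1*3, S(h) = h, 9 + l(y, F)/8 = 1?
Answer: -16250/3 ≈ -5416.7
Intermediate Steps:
l(y, F) = -64 (l(y, F) = -72 + 8*1 = -72 + 8 = -64)
Y = -256/3 (Y = -(-64)*(-4)/3 = -⅓*256 = -256/3 ≈ -85.333)
n = ⅔ (n = ⅓ - (-1)*3/9 = ⅓ - ⅑*(-3) = ⅓ + ⅓ = ⅔ ≈ 0.66667)
f = 250/3 (f = -2 - 1*(-256/3) = -2 + 256/3 = 250/3 ≈ 83.333)
(f*(n*(-1) + 5))*(-15) = (250*((⅔)*(-1) + 5)/3)*(-15) = (250*(-⅔ + 5)/3)*(-15) = ((250/3)*(13/3))*(-15) = (3250/9)*(-15) = -16250/3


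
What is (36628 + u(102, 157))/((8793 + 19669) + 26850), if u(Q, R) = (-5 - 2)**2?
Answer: 36677/55312 ≈ 0.66309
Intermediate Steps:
u(Q, R) = 49 (u(Q, R) = (-7)**2 = 49)
(36628 + u(102, 157))/((8793 + 19669) + 26850) = (36628 + 49)/((8793 + 19669) + 26850) = 36677/(28462 + 26850) = 36677/55312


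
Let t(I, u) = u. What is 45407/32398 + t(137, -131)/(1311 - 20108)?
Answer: 857759517/608985206 ≈ 1.4085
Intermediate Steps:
45407/32398 + t(137, -131)/(1311 - 20108) = 45407/32398 - 131/(1311 - 20108) = 45407*(1/32398) - 131/(-18797) = 45407/32398 - 131*(-1/18797) = 45407/32398 + 131/18797 = 857759517/608985206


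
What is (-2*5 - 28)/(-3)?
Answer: 38/3 ≈ 12.667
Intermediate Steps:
(-2*5 - 28)/(-3) = (-10 - 28)*(-1/3) = -38*(-1/3) = 38/3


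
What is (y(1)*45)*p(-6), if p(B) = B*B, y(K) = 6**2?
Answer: 58320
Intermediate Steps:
y(K) = 36
p(B) = B**2
(y(1)*45)*p(-6) = (36*45)*(-6)**2 = 1620*36 = 58320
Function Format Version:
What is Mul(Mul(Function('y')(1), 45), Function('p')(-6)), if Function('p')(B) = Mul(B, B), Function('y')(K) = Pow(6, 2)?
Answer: 58320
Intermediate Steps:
Function('y')(K) = 36
Function('p')(B) = Pow(B, 2)
Mul(Mul(Function('y')(1), 45), Function('p')(-6)) = Mul(Mul(36, 45), Pow(-6, 2)) = Mul(1620, 36) = 58320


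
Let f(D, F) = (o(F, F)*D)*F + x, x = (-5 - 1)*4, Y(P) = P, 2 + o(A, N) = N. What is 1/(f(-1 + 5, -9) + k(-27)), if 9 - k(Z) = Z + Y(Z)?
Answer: 1/435 ≈ 0.0022989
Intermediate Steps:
o(A, N) = -2 + N
x = -24 (x = -6*4 = -24)
f(D, F) = -24 + D*F*(-2 + F) (f(D, F) = ((-2 + F)*D)*F - 24 = (D*(-2 + F))*F - 24 = D*F*(-2 + F) - 24 = -24 + D*F*(-2 + F))
k(Z) = 9 - 2*Z (k(Z) = 9 - (Z + Z) = 9 - 2*Z)
1/(f(-1 + 5, -9) + k(-27)) = 1/((-24 + (-1 + 5)*(-9)*(-2 - 9)) + (9 - 2*(-27))) = 1/((-24 + 4*(-9)*(-11)) + (9 + 54)) = 1/((-24 + 396) + 63) = 1/(372 + 63) = 1/435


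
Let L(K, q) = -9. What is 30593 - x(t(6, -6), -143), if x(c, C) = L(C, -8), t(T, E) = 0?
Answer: 30602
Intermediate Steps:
x(c, C) = -9
30593 - x(t(6, -6), -143) = 30593 - 1*(-9) = 30593 + 9 = 30602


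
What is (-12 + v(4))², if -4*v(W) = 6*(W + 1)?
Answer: 1521/4 ≈ 380.25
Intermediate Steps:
v(W) = -3/2 - 3*W/2 (v(W) = -3*(W + 1)/2 = -3*(1 + W)/2 = -(6 + 6*W)/4 = -3/2 - 3*W/2)
(-12 + v(4))² = (-12 + (-3/2 - 3/2*4))² = (-12 + (-3/2 - 6))² = (-12 - 15/2)² = (-39/2)² = 1521/4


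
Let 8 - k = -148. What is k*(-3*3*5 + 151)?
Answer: 16536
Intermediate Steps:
k = 156 (k = 8 - 1*(-148) = 8 + 148 = 156)
k*(-3*3*5 + 151) = 156*(-3*3*5 + 151) = 156*(-9*5 + 151) = 156*(-45 + 151) = 156*106 = 16536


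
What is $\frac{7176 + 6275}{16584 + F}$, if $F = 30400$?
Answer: $\frac{13451}{46984} \approx 0.28629$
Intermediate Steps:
$\frac{7176 + 6275}{16584 + F} = \frac{7176 + 6275}{16584 + 30400} = \frac{13451}{46984}$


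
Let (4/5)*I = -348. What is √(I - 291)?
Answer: 11*I*√6 ≈ 26.944*I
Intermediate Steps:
I = -435 (I = (5/4)*(-348) = -435)
√(I - 291) = √(-435 - 291) = √(-726) = 11*I*√6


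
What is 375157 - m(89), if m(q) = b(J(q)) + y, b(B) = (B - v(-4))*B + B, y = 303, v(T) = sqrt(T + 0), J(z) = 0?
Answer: 374854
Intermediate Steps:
v(T) = sqrt(T)
b(B) = B + B*(B - 2*I) (b(B) = (B - sqrt(-4))*B + B = (B - 2*I)*B + B = B*(B - 2*I) + B = B + B*(B - 2*I))
m(q) = 303 (m(q) = 0*(1 + 0 - 2*I) + 303 = 0*(1 - 2*I) + 303 = 0 + 303 = 303)
375157 - m(89) = 375157 - 1*303 = 375157 - 303 = 374854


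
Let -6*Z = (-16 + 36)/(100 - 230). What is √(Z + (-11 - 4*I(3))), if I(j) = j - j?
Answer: 2*I*√4173/39 ≈ 3.3128*I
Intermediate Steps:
I(j) = 0
Z = 1/39 (Z = -(-16 + 36)/(6*(100 - 230)) = -10/(3*(-130)) = -10*(-1)/(3*130) = -⅙*(-2/13) = 1/39 ≈ 0.025641)
√(Z + (-11 - 4*I(3))) = √(1/39 + (-11 - 4*0)) = √(1/39 + (-11 + 0)) = √(1/39 - 11) = √(-428/39) = 2*I*√4173/39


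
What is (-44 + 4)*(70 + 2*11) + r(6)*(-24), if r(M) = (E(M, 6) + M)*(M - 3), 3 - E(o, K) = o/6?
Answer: -4256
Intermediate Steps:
E(o, K) = 3 - o/6
r(M) = (-3 + M)*(3 + 5*M/6) (r(M) = ((3 - M/6) + M)*(M - 3) = (3 + 5*M/6)*(-3 + M) = (-3 + M)*(3 + 5*M/6))
(-44 + 4)*(70 + 2*11) + r(6)*(-24) = (-44 + 4)*(70 + 2*11) + (-9 + (1/2)*6 + (5/6)*6**2)*(-24) = -40*(70 + 22) + (-9 + 3 + (5/6)*36)*(-24) = -40*92 + (-9 + 3 + 30)*(-24) = -3680 + 24*(-24) = -3680 - 576 = -4256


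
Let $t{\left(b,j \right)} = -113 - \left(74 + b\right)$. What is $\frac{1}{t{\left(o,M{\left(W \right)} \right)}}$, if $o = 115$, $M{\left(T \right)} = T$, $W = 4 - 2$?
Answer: $- \frac{1}{302} \approx -0.0033113$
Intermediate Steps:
$W = 2$
$t{\left(b,j \right)} = -187 - b$ ($t{\left(b,j \right)} = -113 - \left(74 + b\right) = -187 - b$)
$\frac{1}{t{\left(o,M{\left(W \right)} \right)}} = \frac{1}{-187 - 115} = \frac{1}{-302} = - \frac{1}{302}$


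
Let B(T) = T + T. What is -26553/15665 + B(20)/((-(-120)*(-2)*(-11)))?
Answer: -1736833/1033890 ≈ -1.6799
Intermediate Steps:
B(T) = 2*T
-26553/15665 + B(20)/((-(-120)*(-2)*(-11))) = -26553/15665 + (2*20)/((-(-120)*(-2)*(-11))) = -26553*1/15665 + 40/((-30*8*(-11))) = -26553/15665 + 40/((-240*(-11))) = -26553/15665 + 40/2640 = -26553/15665 + 40*(1/2640) = -26553/15665 + 1/66 = -1736833/1033890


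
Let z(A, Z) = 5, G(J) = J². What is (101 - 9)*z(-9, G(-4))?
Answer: 460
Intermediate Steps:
(101 - 9)*z(-9, G(-4)) = (101 - 9)*5 = 92*5 = 460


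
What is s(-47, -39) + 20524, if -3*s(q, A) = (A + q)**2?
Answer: 54176/3 ≈ 18059.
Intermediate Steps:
s(q, A) = -(A + q)**2/3
s(-47, -39) + 20524 = -(-39 - 47)**2/3 + 20524 = -1/3*(-86)**2 + 20524 = -1/3*7396 + 20524 = -7396/3 + 20524 = 54176/3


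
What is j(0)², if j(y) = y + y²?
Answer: 0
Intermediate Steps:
j(0)² = (0*(1 + 0))² = (0*1)² = 0² = 0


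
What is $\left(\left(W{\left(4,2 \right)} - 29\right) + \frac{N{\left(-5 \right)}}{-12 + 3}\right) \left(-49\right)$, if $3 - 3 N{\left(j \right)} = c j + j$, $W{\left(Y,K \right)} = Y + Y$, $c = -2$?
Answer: $\frac{27685}{27} \approx 1025.4$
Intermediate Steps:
$W{\left(Y,K \right)} = 2 Y$
$N{\left(j \right)} = 1 + \frac{j}{3}$ ($N{\left(j \right)} = 1 - \frac{- 2 j + j}{3} = 1 - \frac{\left(-1\right) j}{3} = 1 + \frac{j}{3}$)
$\left(\left(W{\left(4,2 \right)} - 29\right) + \frac{N{\left(-5 \right)}}{-12 + 3}\right) \left(-49\right) = \left(\left(2 \cdot 4 - 29\right) + \frac{1 + \frac{1}{3} \left(-5\right)}{-12 + 3}\right) \left(-49\right) = \left(\left(8 - 29\right) + \frac{1 - \frac{5}{3}}{-9}\right) \left(-49\right) = \left(-21 - - \frac{2}{27}\right) \left(-49\right) = \left(-21 + \frac{2}{27}\right) \left(-49\right) = \left(- \frac{565}{27}\right) \left(-49\right) = \frac{27685}{27}$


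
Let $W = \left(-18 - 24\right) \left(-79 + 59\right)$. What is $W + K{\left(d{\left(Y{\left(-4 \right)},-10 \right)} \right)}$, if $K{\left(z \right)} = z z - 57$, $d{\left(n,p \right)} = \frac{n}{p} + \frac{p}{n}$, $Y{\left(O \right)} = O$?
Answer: $\frac{79141}{100} \approx 791.41$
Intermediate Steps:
$K{\left(z \right)} = -57 + z^{2}$ ($K{\left(z \right)} = z^{2} - 57 = -57 + z^{2}$)
$W = 840$ ($W = \left(-18 - 24\right) \left(-20\right) = \left(-42\right) \left(-20\right) = 840$)
$W + K{\left(d{\left(Y{\left(-4 \right)},-10 \right)} \right)} = 840 - \left(57 - \left(- \frac{4}{-10} - \frac{10}{-4}\right)^{2}\right) = 840 - \left(57 - \left(\left(-4\right) \left(- \frac{1}{10}\right) - - \frac{5}{2}\right)^{2}\right) = 840 - \left(57 - \left(\frac{2}{5} + \frac{5}{2}\right)^{2}\right) = 840 - \left(57 - \left(\frac{29}{10}\right)^{2}\right) = 840 + \left(-57 + \frac{841}{100}\right) = 840 - \frac{4859}{100} = \frac{79141}{100}$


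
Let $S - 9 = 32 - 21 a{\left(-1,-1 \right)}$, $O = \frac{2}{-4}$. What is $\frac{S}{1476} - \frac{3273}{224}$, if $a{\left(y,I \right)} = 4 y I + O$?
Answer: $- \frac{1209557}{82656} \approx -14.634$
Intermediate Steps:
$O = - \frac{1}{2}$ ($O = 2 \left(- \frac{1}{4}\right) = - \frac{1}{2} \approx -0.5$)
$a{\left(y,I \right)} = - \frac{1}{2} + 4 I y$ ($a{\left(y,I \right)} = 4 y I - \frac{1}{2} = 4 I y - \frac{1}{2} = - \frac{1}{2} + 4 I y$)
$S = - \frac{65}{2}$ ($S = 9 + \left(32 - 21 \left(- \frac{1}{2} + 4 \left(-1\right) \left(-1\right)\right)\right) = 9 + \left(32 - 21 \left(- \frac{1}{2} + 4\right)\right) = 9 + \left(32 - \frac{147}{2}\right) = 9 - \frac{83}{2} = - \frac{65}{2} \approx -32.5$)
$\frac{S}{1476} - \frac{3273}{224} = - \frac{65}{2 \cdot 1476} - \frac{3273}{224} = \left(- \frac{65}{2}\right) \frac{1}{1476} - \frac{3273}{224} = - \frac{65}{2952} - \frac{3273}{224} = - \frac{1209557}{82656}$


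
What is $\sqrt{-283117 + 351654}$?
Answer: $\sqrt{68537} \approx 261.8$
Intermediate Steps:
$\sqrt{-283117 + 351654} = \sqrt{68537}$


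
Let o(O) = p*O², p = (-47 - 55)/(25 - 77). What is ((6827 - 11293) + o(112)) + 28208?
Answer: 628518/13 ≈ 48348.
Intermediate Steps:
p = 51/26 (p = -102/(-52) = -102*(-1/52) = 51/26 ≈ 1.9615)
o(O) = 51*O²/26
((6827 - 11293) + o(112)) + 28208 = ((6827 - 11293) + (51/26)*112²) + 28208 = (-4466 + (51/26)*12544) + 28208 = (-4466 + 319872/13) + 28208 = 261814/13 + 28208 = 628518/13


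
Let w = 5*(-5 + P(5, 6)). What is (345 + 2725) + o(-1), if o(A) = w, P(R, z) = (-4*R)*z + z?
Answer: 2475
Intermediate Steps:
P(R, z) = z - 4*R*z (P(R, z) = -4*R*z + z = z - 4*R*z)
w = -595 (w = 5*(-5 + 6*(1 - 4*5)) = 5*(-5 + 6*(1 - 20)) = 5*(-5 + 6*(-19)) = 5*(-5 - 114) = 5*(-119) = -595)
o(A) = -595
(345 + 2725) + o(-1) = (345 + 2725) - 595 = 3070 - 595 = 2475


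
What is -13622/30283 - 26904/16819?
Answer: -94894750/46302707 ≈ -2.0494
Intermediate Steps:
-13622/30283 - 26904/16819 = -94894750/46302707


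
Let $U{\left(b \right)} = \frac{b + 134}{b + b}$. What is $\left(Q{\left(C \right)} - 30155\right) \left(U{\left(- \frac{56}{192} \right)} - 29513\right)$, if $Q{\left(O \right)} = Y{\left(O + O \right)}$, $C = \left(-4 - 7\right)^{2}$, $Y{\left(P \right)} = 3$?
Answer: $\frac{6277510716}{7} \approx 8.9679 \cdot 10^{8}$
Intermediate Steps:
$U{\left(b \right)} = \frac{134 + b}{2 b}$
$C = 121$ ($C = \left(-11\right)^{2} = 121$)
$Q{\left(O \right)} = 3$
$\left(Q{\left(C \right)} - 30155\right) \left(U{\left(- \frac{56}{192} \right)} - 29513\right) = \left(3 - 30155\right) \left(\frac{134 - \frac{56}{192}}{2 \left(- \frac{56}{192}\right)} - 29513\right) = - 30152 \left(\frac{134 - \frac{7}{24}}{2 \left(\left(-56\right) \frac{1}{192}\right)} - 29513\right) = - 30152 \left(\frac{134 - \frac{7}{24}}{2 \left(- \frac{7}{24}\right)} - 29513\right) = - 30152 \left(\frac{1}{2} \left(- \frac{24}{7}\right) \frac{3209}{24} - 29513\right) = - 30152 \left(- \frac{3209}{14} - 29513\right) = \left(-30152\right) \left(- \frac{416391}{14}\right) = \frac{6277510716}{7}$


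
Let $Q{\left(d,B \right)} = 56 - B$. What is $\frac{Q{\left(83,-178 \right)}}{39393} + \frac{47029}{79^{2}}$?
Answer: $\frac{206008199}{27316857} \approx 7.5414$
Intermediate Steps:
$\frac{Q{\left(83,-178 \right)}}{39393} + \frac{47029}{79^{2}} = \frac{56 - -178}{39393} + \frac{47029}{79^{2}} = \left(56 + 178\right) \frac{1}{39393} + \frac{47029}{6241} = 234 \cdot \frac{1}{39393} + 47029 \cdot \frac{1}{6241} = \frac{26}{4377} + \frac{47029}{6241} = \frac{206008199}{27316857}$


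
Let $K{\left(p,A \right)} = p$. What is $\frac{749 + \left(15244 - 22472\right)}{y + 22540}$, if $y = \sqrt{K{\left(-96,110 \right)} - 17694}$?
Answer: $- \frac{14603666}{50806939} + \frac{6479 i \sqrt{17790}}{508069390} \approx -0.28743 + 0.0017009 i$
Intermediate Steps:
$y = i \sqrt{17790}$ ($y = \sqrt{-96 - 17694} = \sqrt{-17790} = i \sqrt{17790} \approx 133.38 i$)
$\frac{749 + \left(15244 - 22472\right)}{y + 22540} = \frac{749 + \left(15244 - 22472\right)}{i \sqrt{17790} + 22540} = \frac{749 + \left(15244 - 22472\right)}{22540 + i \sqrt{17790}} = \frac{749 - 7228}{22540 + i \sqrt{17790}} = - \frac{6479}{22540 + i \sqrt{17790}}$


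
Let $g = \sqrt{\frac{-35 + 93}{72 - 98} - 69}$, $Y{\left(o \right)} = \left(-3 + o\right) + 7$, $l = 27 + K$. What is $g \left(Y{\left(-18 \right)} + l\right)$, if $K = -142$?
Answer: $- \frac{129 i \sqrt{12038}}{13} \approx - 1088.7 i$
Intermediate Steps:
$l = -115$ ($l = 27 - 142 = -115$)
$Y{\left(o \right)} = 4 + o$
$g = \frac{i \sqrt{12038}}{13}$ ($g = \sqrt{\frac{58}{-26} - 69} = \sqrt{58 \left(- \frac{1}{26}\right) - 69} = \sqrt{- \frac{29}{13} - 69} = \sqrt{- \frac{926}{13}} = \frac{i \sqrt{12038}}{13} \approx 8.4398 i$)
$g \left(Y{\left(-18 \right)} + l\right) = \frac{i \sqrt{12038}}{13} \left(\left(4 - 18\right) - 115\right) = \frac{i \sqrt{12038}}{13} \left(-14 - 115\right) = \frac{i \sqrt{12038}}{13} \left(-129\right) = - \frac{129 i \sqrt{12038}}{13}$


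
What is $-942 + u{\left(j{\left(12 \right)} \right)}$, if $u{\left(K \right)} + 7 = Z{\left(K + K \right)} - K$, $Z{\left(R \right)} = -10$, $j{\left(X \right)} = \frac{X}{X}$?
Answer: $-960$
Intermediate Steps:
$j{\left(X \right)} = 1$
$u{\left(K \right)} = -17 - K$ ($u{\left(K \right)} = -7 - \left(10 + K\right) = -17 - K$)
$-942 + u{\left(j{\left(12 \right)} \right)} = -942 - 18 = -960$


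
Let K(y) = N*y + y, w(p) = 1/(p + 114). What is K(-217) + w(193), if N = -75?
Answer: 4929807/307 ≈ 16058.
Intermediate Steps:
w(p) = 1/(114 + p)
K(y) = -74*y (K(y) = -75*y + y = -74*y)
K(-217) + w(193) = -74*(-217) + 1/(114 + 193) = 16058 + 1/307 = 4929807/307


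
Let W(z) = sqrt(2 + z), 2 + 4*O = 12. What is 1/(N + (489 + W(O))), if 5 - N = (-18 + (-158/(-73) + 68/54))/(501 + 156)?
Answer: 1656839487669912/818500373951549327 - 5030663198427*sqrt(2)/818500373951549327 ≈ 0.0020155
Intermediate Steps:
O = 5/2 (O = -1/2 + (1/4)*12 = -1/2 + 3 = 5/2 ≈ 2.5000)
N = 6503465/1294947 (N = 5 - (-18 + (-158/(-73) + 68/54))/(501 + 156) = 5 - (-18 + (-158*(-1/73) + 68*(1/54)))/657 = 5 - (-18 + (158/73 + 34/27))/657 = 5 - (-18 + 6748/1971)/657 = 5 - (-28730)/(1971*657) = 5 - 1*(-28730/1294947) = 5 + 28730/1294947 = 6503465/1294947 ≈ 5.0222)
1/(N + (489 + W(O))) = 1/(6503465/1294947 + (489 + sqrt(2 + 5/2))) = 1/(6503465/1294947 + (489 + sqrt(9/2))) = 1/(6503465/1294947 + (489 + 3*sqrt(2)/2)) = 1/(639732548/1294947 + 3*sqrt(2)/2)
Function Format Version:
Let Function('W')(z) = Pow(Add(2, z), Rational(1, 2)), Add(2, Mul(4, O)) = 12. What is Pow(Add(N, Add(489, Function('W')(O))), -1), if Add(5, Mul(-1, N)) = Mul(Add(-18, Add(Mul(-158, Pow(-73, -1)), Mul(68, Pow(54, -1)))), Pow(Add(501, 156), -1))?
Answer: Add(Rational(1656839487669912, 818500373951549327), Mul(Rational(-5030663198427, 818500373951549327), Pow(2, Rational(1, 2)))) ≈ 0.0020155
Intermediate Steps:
O = Rational(5, 2) (O = Add(Rational(-1, 2), Mul(Rational(1, 4), 12)) = Add(Rational(-1, 2), 3) = Rational(5, 2) ≈ 2.5000)
N = Rational(6503465, 1294947) (N = Add(5, Mul(-1, Mul(Add(-18, Add(Mul(-158, Pow(-73, -1)), Mul(68, Pow(54, -1)))), Pow(Add(501, 156), -1)))) = Add(5, Mul(-1, Mul(Add(-18, Add(Mul(-158, Rational(-1, 73)), Mul(68, Rational(1, 54)))), Pow(657, -1)))) = Add(5, Mul(-1, Mul(Add(-18, Add(Rational(158, 73), Rational(34, 27))), Rational(1, 657)))) = Add(5, Mul(-1, Mul(Add(-18, Rational(6748, 1971)), Rational(1, 657)))) = Add(5, Mul(-1, Mul(Rational(-28730, 1971), Rational(1, 657)))) = Add(5, Mul(-1, Rational(-28730, 1294947))) = Add(5, Rational(28730, 1294947)) = Rational(6503465, 1294947) ≈ 5.0222)
Pow(Add(N, Add(489, Function('W')(O))), -1) = Pow(Add(Rational(6503465, 1294947), Add(489, Pow(Add(2, Rational(5, 2)), Rational(1, 2)))), -1) = Pow(Add(Rational(6503465, 1294947), Add(489, Pow(Rational(9, 2), Rational(1, 2)))), -1) = Pow(Add(Rational(6503465, 1294947), Add(489, Mul(Rational(3, 2), Pow(2, Rational(1, 2))))), -1) = Pow(Add(Rational(639732548, 1294947), Mul(Rational(3, 2), Pow(2, Rational(1, 2)))), -1)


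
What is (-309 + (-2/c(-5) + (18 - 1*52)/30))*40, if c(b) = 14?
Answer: -260632/21 ≈ -12411.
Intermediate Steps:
(-309 + (-2/c(-5) + (18 - 1*52)/30))*40 = (-309 + (-2/14 + (18 - 1*52)/30))*40 = (-309 + (-2*1/14 + (18 - 52)*(1/30)))*40 = (-309 + (-⅐ - 34*1/30))*40 = (-309 + (-⅐ - 17/15))*40 = (-309 - 134/105)*40 = -32579/105*40 = -260632/21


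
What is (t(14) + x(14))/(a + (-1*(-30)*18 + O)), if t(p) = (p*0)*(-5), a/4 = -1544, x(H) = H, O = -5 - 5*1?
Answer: -7/2823 ≈ -0.0024796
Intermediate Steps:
O = -10 (O = -5 - 5 = -10)
a = -6176 (a = 4*(-1544) = -6176)
t(p) = 0 (t(p) = 0*(-5) = 0)
(t(14) + x(14))/(a + (-1*(-30)*18 + O)) = (0 + 14)/(-6176 + (-1*(-30)*18 - 10)) = 14/(-6176 + (30*18 - 10)) = 14/(-6176 + (540 - 10)) = 14/(-6176 + 530) = 14/(-5646) = 14*(-1/5646) = -7/2823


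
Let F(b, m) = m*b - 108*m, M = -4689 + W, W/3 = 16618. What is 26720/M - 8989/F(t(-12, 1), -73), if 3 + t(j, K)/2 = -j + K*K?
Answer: -46867781/58027992 ≈ -0.80768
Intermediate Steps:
W = 49854 (W = 3*16618 = 49854)
t(j, K) = -6 - 2*j + 2*K**2 (t(j, K) = -6 + 2*(-j + K*K) = -6 + 2*(-j + K**2) = -6 + 2*(K**2 - j) = -6 + (-2*j + 2*K**2) = -6 - 2*j + 2*K**2)
M = 45165 (M = -4689 + 49854 = 45165)
F(b, m) = -108*m + b*m (F(b, m) = b*m - 108*m = -108*m + b*m)
26720/M - 8989/F(t(-12, 1), -73) = 26720/45165 - 8989*(-1/(73*(-108 + (-6 - 2*(-12) + 2*1**2)))) = 26720*(1/45165) - 8989*(-1/(73*(-108 + (-6 + 24 + 2*1)))) = 5344/9033 - 8989*(-1/(73*(-108 + (-6 + 24 + 2)))) = 5344/9033 - 8989*(-1/(73*(-108 + 20))) = 5344/9033 - 8989/((-73*(-88))) = 5344/9033 - 8989/6424 = -46867781/58027992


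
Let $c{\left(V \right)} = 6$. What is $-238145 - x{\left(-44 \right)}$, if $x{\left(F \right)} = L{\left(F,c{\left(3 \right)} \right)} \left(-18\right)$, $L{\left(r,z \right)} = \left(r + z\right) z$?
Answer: $-242249$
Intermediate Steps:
$L{\left(r,z \right)} = z \left(r + z\right)$
$x{\left(F \right)} = -648 - 108 F$ ($x{\left(F \right)} = 6 \left(F + 6\right) \left(-18\right) = 6 \left(6 + F\right) \left(-18\right) = \left(36 + 6 F\right) \left(-18\right) = -648 - 108 F$)
$-238145 - x{\left(-44 \right)} = -238145 - \left(-648 - -4752\right) = -238145 - \left(-648 + 4752\right) = -238145 - 4104 = -242249$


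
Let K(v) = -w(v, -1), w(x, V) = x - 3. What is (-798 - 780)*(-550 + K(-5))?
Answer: 855276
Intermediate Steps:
w(x, V) = -3 + x
K(v) = 3 - v (K(v) = -(-3 + v) = 3 - v)
(-798 - 780)*(-550 + K(-5)) = (-798 - 780)*(-550 + (3 - 1*(-5))) = -1578*(-550 + (3 + 5)) = -1578*(-550 + 8) = -1578*(-542) = 855276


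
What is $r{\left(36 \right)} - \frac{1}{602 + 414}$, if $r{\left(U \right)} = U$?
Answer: $\frac{36575}{1016} \approx 35.999$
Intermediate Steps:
$r{\left(36 \right)} - \frac{1}{602 + 414} = 36 - \frac{1}{602 + 414} = 36 - \frac{1}{1016} = \frac{36575}{1016}$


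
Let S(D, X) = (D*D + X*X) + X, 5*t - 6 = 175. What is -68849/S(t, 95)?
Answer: -1721225/260761 ≈ -6.6008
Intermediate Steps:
t = 181/5 (t = 6/5 + (⅕)*175 = 6/5 + 35 = 181/5 ≈ 36.200)
S(D, X) = X + D² + X² (S(D, X) = (D² + X²) + X = X + D² + X²)
-68849/S(t, 95) = -68849/(95 + (181/5)² + 95²) = -68849/(95 + 32761/25 + 9025) = -68849/260761/25 = -68849*25/260761 = -1721225/260761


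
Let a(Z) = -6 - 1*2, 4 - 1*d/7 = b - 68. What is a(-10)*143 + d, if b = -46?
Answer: -318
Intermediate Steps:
d = 826 (d = 28 - 7*(-46 - 68) = 28 - 7*(-114) = 28 + 798 = 826)
a(Z) = -8 (a(Z) = -6 - 2 = -8)
a(-10)*143 + d = -8*143 + 826 = -1144 + 826 = -318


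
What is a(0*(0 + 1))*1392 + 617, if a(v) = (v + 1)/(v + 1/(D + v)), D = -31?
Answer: -42535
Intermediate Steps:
a(v) = (1 + v)/(v + 1/(-31 + v)) (a(v) = (v + 1)/(v + 1/(-31 + v)) = (1 + v)/(v + 1/(-31 + v)))
a(0*(0 + 1))*1392 + 617 = ((-31 + (0*(0 + 1))² - 0*(0 + 1))/(1 + (0*(0 + 1))² - 0*(0 + 1)))*1392 + 617 = ((-31 + (0*1)² - 0)/(1 + (0*1)² - 0))*1392 + 617 = ((-31 + 0² - 30*0)/(1 + 0² - 31*0))*1392 + 617 = ((-31 + 0 + 0)/(1 + 0 + 0))*1392 + 617 = (-31/1)*1392 + 617 = (1*(-31))*1392 + 617 = -31*1392 + 617 = -43152 + 617 = -42535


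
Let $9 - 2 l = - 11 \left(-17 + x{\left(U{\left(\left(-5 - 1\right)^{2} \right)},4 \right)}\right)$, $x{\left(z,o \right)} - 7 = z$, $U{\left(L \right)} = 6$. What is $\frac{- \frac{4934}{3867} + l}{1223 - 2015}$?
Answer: $\frac{145213}{6125328} \approx 0.023707$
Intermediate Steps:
$x{\left(z,o \right)} = 7 + z$
$l = - \frac{35}{2}$ ($l = \frac{9}{2} - \frac{\left(-11\right) \left(-17 + \left(7 + 6\right)\right)}{2} = \frac{9}{2} - \frac{\left(-11\right) \left(-17 + 13\right)}{2} = \frac{9}{2} - \frac{\left(-11\right) \left(-4\right)}{2} = \frac{9}{2} - 22 = - \frac{35}{2} \approx -17.5$)
$\frac{- \frac{4934}{3867} + l}{1223 - 2015} = \frac{- \frac{4934}{3867} - \frac{35}{2}}{1223 - 2015} = \frac{\left(-4934\right) \frac{1}{3867} - \frac{35}{2}}{-792} = \left(- \frac{4934}{3867} - \frac{35}{2}\right) \left(- \frac{1}{792}\right) = \left(- \frac{145213}{7734}\right) \left(- \frac{1}{792}\right) = \frac{145213}{6125328}$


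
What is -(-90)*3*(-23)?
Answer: -6210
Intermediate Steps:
-(-90)*3*(-23) = -45*(-6)*(-23) = 270*(-23) = -6210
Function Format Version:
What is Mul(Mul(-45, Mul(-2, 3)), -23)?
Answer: -6210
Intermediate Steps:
Mul(Mul(-45, Mul(-2, 3)), -23) = Mul(Mul(-45, -6), -23) = Mul(270, -23) = -6210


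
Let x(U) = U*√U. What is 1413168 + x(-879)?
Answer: 1413168 - 879*I*√879 ≈ 1.4132e+6 - 26061.0*I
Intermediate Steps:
x(U) = U^(3/2)
1413168 + x(-879) = 1413168 + (-879)^(3/2) = 1413168 - 879*I*√879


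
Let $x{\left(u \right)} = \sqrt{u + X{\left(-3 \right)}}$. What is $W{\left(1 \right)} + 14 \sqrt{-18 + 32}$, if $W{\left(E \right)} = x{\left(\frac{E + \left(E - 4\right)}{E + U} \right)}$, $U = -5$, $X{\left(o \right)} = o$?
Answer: $14 \sqrt{14} + \frac{i \sqrt{10}}{2} \approx 52.383 + 1.5811 i$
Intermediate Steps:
$x{\left(u \right)} = \sqrt{-3 + u}$ ($x{\left(u \right)} = \sqrt{u - 3} = \sqrt{-3 + u}$)
$W{\left(E \right)} = \sqrt{-3 + \frac{-4 + 2 E}{-5 + E}}$ ($W{\left(E \right)} = \sqrt{-3 + \frac{E + \left(E - 4\right)}{E - 5}} = \sqrt{-3 + \frac{E + \left(-4 + E\right)}{-5 + E}} = \sqrt{-3 + \frac{-4 + 2 E}{-5 + E}}$)
$W{\left(1 \right)} + 14 \sqrt{-18 + 32} = \sqrt{\frac{11 - 1}{-5 + 1}} + 14 \sqrt{-18 + 32} = \sqrt{\frac{11 - 1}{-4}} + 14 \sqrt{14} = \sqrt{\left(- \frac{1}{4}\right) 10} + 14 \sqrt{14} = \sqrt{- \frac{5}{2}} + 14 \sqrt{14} = \frac{i \sqrt{10}}{2} + 14 \sqrt{14} = 14 \sqrt{14} + \frac{i \sqrt{10}}{2}$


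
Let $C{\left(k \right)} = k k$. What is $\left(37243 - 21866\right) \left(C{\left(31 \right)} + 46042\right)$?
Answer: $722765131$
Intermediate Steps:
$C{\left(k \right)} = k^{2}$
$\left(37243 - 21866\right) \left(C{\left(31 \right)} + 46042\right) = \left(37243 - 21866\right) \left(31^{2} + 46042\right) = 15377 \left(961 + 46042\right) = 15377 \cdot 47003 = 722765131$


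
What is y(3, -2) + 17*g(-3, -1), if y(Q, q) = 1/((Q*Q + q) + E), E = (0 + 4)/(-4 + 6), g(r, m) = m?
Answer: -152/9 ≈ -16.889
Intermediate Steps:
E = 2 (E = 4/2 = 4*(½) = 2)
y(Q, q) = 1/(2 + q + Q²) (y(Q, q) = 1/((Q*Q + q) + 2) = 1/((Q² + q) + 2) = 1/((q + Q²) + 2) = 1/(2 + q + Q²))
y(3, -2) + 17*g(-3, -1) = 1/(2 - 2 + 3²) + 17*(-1) = 1/(2 - 2 + 9) - 17 = 1/9 - 17 = ⅑ - 17 = -152/9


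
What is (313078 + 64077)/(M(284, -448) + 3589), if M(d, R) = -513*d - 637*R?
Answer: 377155/143273 ≈ 2.6324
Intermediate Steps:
M(d, R) = -637*R - 513*d
(313078 + 64077)/(M(284, -448) + 3589) = (313078 + 64077)/((-637*(-448) - 513*284) + 3589) = 377155/((285376 - 145692) + 3589) = 377155/(139684 + 3589) = 377155/143273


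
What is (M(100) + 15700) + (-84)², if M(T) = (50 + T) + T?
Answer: 23006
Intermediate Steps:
M(T) = 50 + 2*T
(M(100) + 15700) + (-84)² = ((50 + 2*100) + 15700) + (-84)² = ((50 + 200) + 15700) + 7056 = (250 + 15700) + 7056 = 15950 + 7056 = 23006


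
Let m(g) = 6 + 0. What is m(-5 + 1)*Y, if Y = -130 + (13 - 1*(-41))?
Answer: -456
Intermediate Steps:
m(g) = 6
Y = -76 (Y = -130 + (13 + 41) = -130 + 54 = -76)
m(-5 + 1)*Y = 6*(-76) = -456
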